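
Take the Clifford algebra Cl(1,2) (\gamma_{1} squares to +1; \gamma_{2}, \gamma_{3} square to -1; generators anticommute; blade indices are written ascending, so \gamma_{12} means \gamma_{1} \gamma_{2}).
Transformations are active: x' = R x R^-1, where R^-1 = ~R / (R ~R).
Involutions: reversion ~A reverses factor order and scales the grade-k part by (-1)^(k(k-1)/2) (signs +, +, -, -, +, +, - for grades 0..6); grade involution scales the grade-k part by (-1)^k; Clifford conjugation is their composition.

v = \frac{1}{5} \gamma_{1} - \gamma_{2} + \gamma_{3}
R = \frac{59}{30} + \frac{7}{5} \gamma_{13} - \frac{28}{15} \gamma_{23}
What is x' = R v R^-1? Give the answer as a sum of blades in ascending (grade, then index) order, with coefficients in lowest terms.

~R = \frac{59}{30} - \frac{7}{5} \gamma_{13} + \frac{28}{15} \gamma_{23}, and R ~R = \frac{4853}{900}, so R^-1 = ~R / (\frac{4853}{900}).
R v = -\frac{151}{150} \gamma_{1} - \frac{1}{10} \gamma_{2} + \frac{533}{150} \gamma_{3} + \frac{77}{75} \gamma_{123}
Answer: -\frac{39919}{24265} \gamma_{1} + \frac{35431}{24265} \gamma_{2} + \frac{38629}{24265} \gamma_{3}


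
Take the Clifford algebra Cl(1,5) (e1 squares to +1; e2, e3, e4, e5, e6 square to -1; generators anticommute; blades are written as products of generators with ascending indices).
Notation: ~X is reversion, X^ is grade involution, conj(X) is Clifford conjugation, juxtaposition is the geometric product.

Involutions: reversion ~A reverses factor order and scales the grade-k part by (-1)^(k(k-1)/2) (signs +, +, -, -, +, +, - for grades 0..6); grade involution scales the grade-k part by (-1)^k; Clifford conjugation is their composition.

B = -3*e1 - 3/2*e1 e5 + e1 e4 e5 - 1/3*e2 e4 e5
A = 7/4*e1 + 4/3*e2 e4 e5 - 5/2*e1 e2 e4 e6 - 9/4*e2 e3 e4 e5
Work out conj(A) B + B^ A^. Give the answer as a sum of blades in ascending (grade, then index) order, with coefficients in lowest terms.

first term: 173/36 - 3/4*e3 + 21/8*e5 + 4/3*e1 e2 - 7/4*e4 e5 + 9/4*e1 e2 e3 - 2*e1 e2 e4 + 5/6*e1 e5 e6 - 15/2*e2 e4 e6 - 5/2*e2 e5 e6 - 27/8*e1 e2 e3 e4 + 55/12*e1 e2 e4 e5 + 15/4*e2 e4 e5 e6 + 27/4*e1 e2 e3 e4 e5
second term: -205/36 - 3/4*e3 - 21/8*e5 - 4/3*e1 e2 + 7/4*e4 e5 - 9/4*e1 e2 e3 - 2*e1 e2 e4 - 5/6*e1 e5 e6 - 15/2*e2 e4 e6 + 5/2*e2 e5 e6 + 27/8*e1 e2 e3 e4 - 41/12*e1 e2 e4 e5 - 15/4*e2 e4 e5 e6 - 27/4*e1 e2 e3 e4 e5
Answer: -8/9 - 3/2*e3 - 4*e1 e2 e4 - 15*e2 e4 e6 + 7/6*e1 e2 e4 e5


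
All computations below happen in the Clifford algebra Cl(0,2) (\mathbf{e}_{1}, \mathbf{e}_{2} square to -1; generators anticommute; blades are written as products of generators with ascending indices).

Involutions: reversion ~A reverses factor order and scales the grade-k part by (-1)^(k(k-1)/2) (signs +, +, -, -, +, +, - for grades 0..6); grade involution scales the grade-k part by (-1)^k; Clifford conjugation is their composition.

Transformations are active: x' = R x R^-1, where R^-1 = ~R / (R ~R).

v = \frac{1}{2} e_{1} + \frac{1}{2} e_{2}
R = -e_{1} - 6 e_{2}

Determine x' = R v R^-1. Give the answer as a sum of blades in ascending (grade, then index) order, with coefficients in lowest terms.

~R = -e_{1} - 6 e_{2}, and R ~R = -37, so R^-1 = ~R / (-37).
R v = \frac{7}{2} + \frac{5}{2} e_{1} e_{2}
Answer: -\frac{23}{74} e_{1} + \frac{47}{74} e_{2}


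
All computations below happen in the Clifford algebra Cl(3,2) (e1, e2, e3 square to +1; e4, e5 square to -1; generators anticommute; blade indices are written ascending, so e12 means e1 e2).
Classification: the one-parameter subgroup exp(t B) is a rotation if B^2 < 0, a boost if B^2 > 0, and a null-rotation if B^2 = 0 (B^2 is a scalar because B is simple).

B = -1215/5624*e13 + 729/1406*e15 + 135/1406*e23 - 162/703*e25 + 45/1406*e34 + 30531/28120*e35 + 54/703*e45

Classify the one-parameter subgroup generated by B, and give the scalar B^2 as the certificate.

B^2 term by term: the squares give (-1215/5624)^2*(e13)^2 + (729/1406)^2*(e15)^2 + (135/1406)^2*(e23)^2 + (-162/703)^2*(e25)^2 + (45/1406)^2*(e34)^2 + (30531/28120)^2*(e35)^2 + (54/703)^2*(e45)^2 = 1476225/31629376*(-1) + 531441/1976836*(+1) + 18225/1976836*(-1) + 26244/494209*(+1) + 2025/1976836*(+1) + 932141961/790734400*(+1) + 2916/494209*(-1) = 36/25 (each basis 2-blade squares to minus the product of its generators' squares); cross terms between blades sharing an index anticommute and cancel; the commuting (index-disjoint) pairs give grade-4 terms 2*c*c'*(blade product), which cancel blade by blade — e1235: -98415/988418 + 98415/988418 = 0; e1345: -32805/988418 + 32805/988418 = 0; e2345: 7290/494209 - 7290/494209 = 0 — confirming B is simple. So B^2 = 36/25.
Answer: boost, certificate B^2 = 36/25. One invariant decides it: the square 36/25 survives every conjugation, and its sign is exactly the classification.


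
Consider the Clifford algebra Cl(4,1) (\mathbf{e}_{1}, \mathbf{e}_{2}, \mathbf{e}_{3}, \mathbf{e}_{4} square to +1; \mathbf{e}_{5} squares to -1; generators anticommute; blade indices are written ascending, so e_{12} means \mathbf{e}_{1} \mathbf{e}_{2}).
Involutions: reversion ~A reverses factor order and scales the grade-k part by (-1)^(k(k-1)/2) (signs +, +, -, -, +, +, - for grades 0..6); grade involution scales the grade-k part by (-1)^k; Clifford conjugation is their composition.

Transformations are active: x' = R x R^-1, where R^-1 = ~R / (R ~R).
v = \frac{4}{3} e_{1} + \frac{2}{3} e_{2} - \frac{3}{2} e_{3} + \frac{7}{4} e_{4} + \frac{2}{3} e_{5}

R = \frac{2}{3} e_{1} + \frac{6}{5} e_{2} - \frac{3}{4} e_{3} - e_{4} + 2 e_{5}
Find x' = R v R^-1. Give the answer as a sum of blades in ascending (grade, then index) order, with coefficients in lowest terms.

~R = \frac{2}{3} e_{1} + \frac{6}{5} e_{2} - \frac{3}{4} e_{3} - e_{4} + 2 e_{5}, and R ~R = -\frac{1991}{3600}, so R^-1 = ~R / (-\frac{1991}{3600}).
R v = -\frac{97}{360} - \frac{52}{45} e_{12} + \frac{5}{2} e_{14} - \frac{20}{9} e_{15} - \frac{13}{10} e_{23} + \frac{83}{30} e_{24} - \frac{8}{15} e_{25} - \frac{45}{16} e_{34} + \frac{5}{2} e_{35} - \frac{25}{6} e_{45}
Answer: -\frac{4084}{5973} e_{1} + \frac{3002}{5973} e_{2} + \frac{3063}{3982} e_{3} - \frac{21697}{7964} e_{4} + \frac{7658}{5973} e_{5}


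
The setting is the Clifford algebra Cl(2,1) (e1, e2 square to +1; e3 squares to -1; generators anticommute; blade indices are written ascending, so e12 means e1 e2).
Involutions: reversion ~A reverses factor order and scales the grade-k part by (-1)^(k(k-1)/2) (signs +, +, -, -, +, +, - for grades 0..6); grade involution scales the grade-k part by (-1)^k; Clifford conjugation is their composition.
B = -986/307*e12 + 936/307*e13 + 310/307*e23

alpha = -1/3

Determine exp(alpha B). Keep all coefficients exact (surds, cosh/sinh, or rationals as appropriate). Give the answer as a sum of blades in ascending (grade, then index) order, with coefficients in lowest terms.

B^2 term by term: the squares give (-986/307)^2*(e12)^2 + (936/307)^2*(e13)^2 + (310/307)^2*(e23)^2 = 972196/94249*(-1) + 876096/94249*(+1) + 96100/94249*(+1) = 0 (each basis 2-blade squares to minus the product of its generators' squares); cross terms between blades sharing an index anticommute and cancel. So B^2 = 0.
B^2 = 0, so the series closes: exp(alpha B) = 1 + alpha B (parabolic case).
Answer: 1 + 986/921*e12 - 312/307*e13 - 310/921*e23


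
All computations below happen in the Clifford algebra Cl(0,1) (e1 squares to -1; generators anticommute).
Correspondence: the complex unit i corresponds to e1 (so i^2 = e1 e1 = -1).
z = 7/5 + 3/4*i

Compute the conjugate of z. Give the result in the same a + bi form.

In blades: z = 7/5 + 3/4*e1.
Conjugation here is Clifford conjugation: the scalar is fixed and the grade-1 and grade-2 blades all flip sign, giving 7/5 - 3/4*e1; translating back:
Answer: 7/5 - 3/4*i


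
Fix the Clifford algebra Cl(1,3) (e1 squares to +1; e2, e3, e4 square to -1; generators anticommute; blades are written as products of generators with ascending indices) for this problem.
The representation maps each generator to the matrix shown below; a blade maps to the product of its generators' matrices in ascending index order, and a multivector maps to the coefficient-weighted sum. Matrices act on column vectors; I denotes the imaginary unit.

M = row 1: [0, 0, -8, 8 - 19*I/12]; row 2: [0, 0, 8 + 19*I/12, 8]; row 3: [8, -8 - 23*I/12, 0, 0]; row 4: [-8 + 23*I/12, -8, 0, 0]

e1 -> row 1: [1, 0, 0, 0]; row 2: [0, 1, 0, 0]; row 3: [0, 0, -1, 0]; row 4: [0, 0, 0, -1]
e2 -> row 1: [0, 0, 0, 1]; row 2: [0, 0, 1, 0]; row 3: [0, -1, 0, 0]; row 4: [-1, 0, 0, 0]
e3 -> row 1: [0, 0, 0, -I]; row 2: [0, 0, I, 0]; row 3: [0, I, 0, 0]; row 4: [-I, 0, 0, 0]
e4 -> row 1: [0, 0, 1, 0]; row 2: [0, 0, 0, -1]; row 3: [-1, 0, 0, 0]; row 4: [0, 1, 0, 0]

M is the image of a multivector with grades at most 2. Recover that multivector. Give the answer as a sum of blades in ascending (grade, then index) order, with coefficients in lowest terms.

Method: the blade images are trace-orthogonal — tr(rho(e_A) rho(e_B)^-1) = 4 if A = B and 0 otherwise — and rho(e_A)^-1 = (e_A)^2 * rho(e_A) with (e_A)^2 = +1 or -1, so the coefficient of e_A in the preimage is (e_A)^2 * tr(M rho(e_A))/4.
Nonzero projections over blades of grade <= 2: e2: (e2)^2 = -1, tr(M rho(e2)) = -32, coefficient 8; e3: (e3)^2 = -1, tr(M rho(e3)) = 2/3, coefficient -1/6; e4: (e4)^2 = -1, tr(M rho(e4)) = 32, coefficient -8; e1 e3: (e1 e3)^2 = +1, tr(M rho(e1 e3)) = 7, coefficient 7/4. Every other blade of grade <= 2 projects to 0.
Answer: 8*e2 - 1/6*e3 - 8*e4 + 7/4*e1 e3


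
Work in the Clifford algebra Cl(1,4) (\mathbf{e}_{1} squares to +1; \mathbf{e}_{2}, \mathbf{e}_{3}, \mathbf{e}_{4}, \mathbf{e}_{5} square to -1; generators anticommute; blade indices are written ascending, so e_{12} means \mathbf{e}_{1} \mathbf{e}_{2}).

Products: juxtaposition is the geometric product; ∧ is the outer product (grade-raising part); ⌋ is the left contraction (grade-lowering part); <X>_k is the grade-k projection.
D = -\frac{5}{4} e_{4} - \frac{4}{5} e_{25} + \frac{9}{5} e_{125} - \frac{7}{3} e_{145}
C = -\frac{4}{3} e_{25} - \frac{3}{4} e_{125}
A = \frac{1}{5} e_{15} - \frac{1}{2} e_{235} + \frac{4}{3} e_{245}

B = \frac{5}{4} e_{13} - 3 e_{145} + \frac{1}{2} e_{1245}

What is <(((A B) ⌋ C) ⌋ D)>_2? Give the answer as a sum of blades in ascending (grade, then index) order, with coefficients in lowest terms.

step 1: -\frac{2}{3} e_{1} + \frac{3}{5} e_{4} - 4 e_{12} + \frac{1}{10} e_{24} + \frac{1}{4} e_{35} + \frac{5}{8} e_{125} - \frac{1}{4} e_{134} - \frac{3}{2} e_{1234} - \frac{5}{3} e_{12345}
step 2: \frac{15}{32} + 3 e_{5} + \frac{1}{2} e_{25}
step 3: \frac{2}{5} - \frac{9}{10} e_{1} - \frac{12}{5} e_{2} - \frac{75}{128} e_{4} - \frac{27}{5} e_{12} + 7 e_{14} - \frac{3}{8} e_{25} + \frac{27}{32} e_{125} - \frac{35}{32} e_{145}
step 4: -\frac{27}{5} e_{12} + 7 e_{14} - \frac{3}{8} e_{25}
Answer: -\frac{27}{5} e_{12} + 7 e_{14} - \frac{3}{8} e_{25}


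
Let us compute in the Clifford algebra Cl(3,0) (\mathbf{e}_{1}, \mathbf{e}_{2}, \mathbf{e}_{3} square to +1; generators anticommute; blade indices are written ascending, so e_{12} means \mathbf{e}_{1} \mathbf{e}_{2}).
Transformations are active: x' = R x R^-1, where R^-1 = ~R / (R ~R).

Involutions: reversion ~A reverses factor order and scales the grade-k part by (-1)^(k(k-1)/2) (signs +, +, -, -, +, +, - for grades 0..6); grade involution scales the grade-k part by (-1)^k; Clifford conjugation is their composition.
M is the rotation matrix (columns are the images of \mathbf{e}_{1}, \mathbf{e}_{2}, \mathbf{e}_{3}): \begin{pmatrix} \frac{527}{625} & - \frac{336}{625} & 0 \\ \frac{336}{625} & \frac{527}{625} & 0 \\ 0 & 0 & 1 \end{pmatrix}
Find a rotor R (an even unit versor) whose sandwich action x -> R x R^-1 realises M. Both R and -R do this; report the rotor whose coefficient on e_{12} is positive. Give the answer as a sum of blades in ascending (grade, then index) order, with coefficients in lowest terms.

Method: write R = a + b12*e_{12} + b13*e_{13} + b23*e_{23} with a^2 + b12^2 + b13^2 + b23^2 = 1 (so R^-1 = ~R). Expanding the columns R e_j ~R gives tr M = 4a^2 - 1 and, from the antisymmetric part, M21 - M12 = -4a*b12, M13 - M31 = 4a*b13, M32 - M23 = -4a*b23.
Here tr M = \frac{1679}{625}, so a^2 = (1 + tr M)/4 = \frac{576}{625} and a = ±\frac{24}{25}. Taking a = \frac{24}{25}: M21 - M12 = \frac{672}{625}, M13 - M31 = 0, M32 - M23 = 0, giving b12 = -\frac{7}{25}, b13 = 0, b23 = 0, i.e. R = \frac{24}{25} - \frac{7}{25} e_{12}.
Its e_{12} coefficient is negative, so report the other preimage -R.
Answer: -\frac{24}{25} + \frac{7}{25} e_{12}. Sheet selection: the two-to-one cover makes ±R indistinguishable at the matrix level (trace \frac{1679}{625}), so uniqueness comes from the required sign on e_{12}.


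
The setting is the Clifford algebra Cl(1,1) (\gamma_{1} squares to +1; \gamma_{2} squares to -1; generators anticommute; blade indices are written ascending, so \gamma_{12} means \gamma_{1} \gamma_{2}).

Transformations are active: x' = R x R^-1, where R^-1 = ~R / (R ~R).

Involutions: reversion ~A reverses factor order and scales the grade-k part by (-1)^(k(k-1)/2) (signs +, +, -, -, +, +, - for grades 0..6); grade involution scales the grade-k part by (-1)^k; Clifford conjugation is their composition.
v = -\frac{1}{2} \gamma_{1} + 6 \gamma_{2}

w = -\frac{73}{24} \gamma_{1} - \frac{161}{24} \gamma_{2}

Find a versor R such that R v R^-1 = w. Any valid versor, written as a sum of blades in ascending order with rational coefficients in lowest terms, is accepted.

Here q(v) = q(w) = -\frac{143}{4}; the classical choice R = v + w = -\frac{85}{24} \gamma_{1} - \frac{17}{24} \gamma_{2} then realises v -> w under the sandwich.
Answer: -\frac{85}{24} \gamma_{1} - \frac{17}{24} \gamma_{2}


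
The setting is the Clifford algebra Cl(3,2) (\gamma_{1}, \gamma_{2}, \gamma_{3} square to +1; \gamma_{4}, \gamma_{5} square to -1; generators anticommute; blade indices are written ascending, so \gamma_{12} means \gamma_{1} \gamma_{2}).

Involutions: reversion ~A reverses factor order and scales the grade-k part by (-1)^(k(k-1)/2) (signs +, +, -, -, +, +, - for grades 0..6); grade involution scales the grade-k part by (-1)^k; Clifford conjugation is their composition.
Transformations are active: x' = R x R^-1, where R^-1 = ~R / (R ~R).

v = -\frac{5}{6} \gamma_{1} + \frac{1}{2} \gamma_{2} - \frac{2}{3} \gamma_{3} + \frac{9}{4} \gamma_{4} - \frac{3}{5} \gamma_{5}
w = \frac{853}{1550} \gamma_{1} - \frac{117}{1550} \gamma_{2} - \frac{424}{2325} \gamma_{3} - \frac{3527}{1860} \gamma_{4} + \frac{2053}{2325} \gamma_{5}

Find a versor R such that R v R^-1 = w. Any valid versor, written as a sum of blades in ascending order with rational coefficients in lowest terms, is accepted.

Sketch: the shared square -\frac{14521}{3600} makes R = v + w = -\frac{658}{2325} \gamma_{1} + \frac{329}{775} \gamma_{2} - \frac{658}{775} \gamma_{3} + \frac{329}{930} \gamma_{4} + \frac{658}{2325} \gamma_{5} the natural versor; its sandwich fixes that direction, negates (v - w)/2, and sends v to w.
Answer: -\frac{658}{2325} \gamma_{1} + \frac{329}{775} \gamma_{2} - \frac{658}{775} \gamma_{3} + \frac{329}{930} \gamma_{4} + \frac{658}{2325} \gamma_{5}


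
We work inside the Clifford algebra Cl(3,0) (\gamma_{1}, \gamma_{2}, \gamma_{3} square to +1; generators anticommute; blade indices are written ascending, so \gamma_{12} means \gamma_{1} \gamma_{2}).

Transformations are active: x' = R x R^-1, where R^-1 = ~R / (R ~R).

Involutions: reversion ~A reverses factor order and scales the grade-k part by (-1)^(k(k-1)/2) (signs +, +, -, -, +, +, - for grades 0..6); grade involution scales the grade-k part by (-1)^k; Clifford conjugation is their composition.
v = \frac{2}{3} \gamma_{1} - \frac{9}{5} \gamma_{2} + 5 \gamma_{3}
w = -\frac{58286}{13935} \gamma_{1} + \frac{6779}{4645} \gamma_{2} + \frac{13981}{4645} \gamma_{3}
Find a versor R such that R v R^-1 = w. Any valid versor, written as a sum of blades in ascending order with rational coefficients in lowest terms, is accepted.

Take R = v + w = -\frac{16332}{4645} \gamma_{1} - \frac{1582}{4645} \gamma_{2} + \frac{37206}{4645} \gamma_{3}. Because q(v) = q(w) = \frac{6454}{225}, conjugation by R sends v exactly to w.
Answer: -\frac{16332}{4645} \gamma_{1} - \frac{1582}{4645} \gamma_{2} + \frac{37206}{4645} \gamma_{3}


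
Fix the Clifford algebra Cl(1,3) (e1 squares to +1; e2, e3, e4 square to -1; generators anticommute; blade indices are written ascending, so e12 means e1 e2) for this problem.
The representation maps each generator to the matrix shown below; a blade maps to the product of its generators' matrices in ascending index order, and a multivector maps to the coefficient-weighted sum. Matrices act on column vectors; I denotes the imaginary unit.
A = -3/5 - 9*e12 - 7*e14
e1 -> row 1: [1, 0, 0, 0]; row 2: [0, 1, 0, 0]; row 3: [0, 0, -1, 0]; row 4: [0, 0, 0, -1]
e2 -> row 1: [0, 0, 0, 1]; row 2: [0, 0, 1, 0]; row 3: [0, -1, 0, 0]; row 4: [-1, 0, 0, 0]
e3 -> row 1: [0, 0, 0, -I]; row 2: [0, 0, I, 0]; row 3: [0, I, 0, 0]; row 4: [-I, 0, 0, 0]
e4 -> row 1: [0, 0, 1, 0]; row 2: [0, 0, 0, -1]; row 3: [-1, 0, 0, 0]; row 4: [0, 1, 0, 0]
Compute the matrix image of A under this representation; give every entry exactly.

Bivector images (products of the table entries): rho(e12) = rho(e1)rho(e2) = row 1: [0, 0, 0, 1]; row 2: [0, 0, 1, 0]; row 3: [0, 1, 0, 0]; row 4: [1, 0, 0, 0]; rho(e14) = rho(e1)rho(e4) = row 1: [0, 0, 1, 0]; row 2: [0, 0, 0, -1]; row 3: [1, 0, 0, 0]; row 4: [0, -1, 0, 0].
M = (-3/5)*1 + (-9)*rho(e12) + (-7)*rho(e14), summed entrywise (1 is the identity matrix):
Answer: row 1: [-3/5, 0, -7, -9]; row 2: [0, -3/5, -9, 7]; row 3: [-7, -9, -3/5, 0]; row 4: [-9, 7, 0, -3/5]


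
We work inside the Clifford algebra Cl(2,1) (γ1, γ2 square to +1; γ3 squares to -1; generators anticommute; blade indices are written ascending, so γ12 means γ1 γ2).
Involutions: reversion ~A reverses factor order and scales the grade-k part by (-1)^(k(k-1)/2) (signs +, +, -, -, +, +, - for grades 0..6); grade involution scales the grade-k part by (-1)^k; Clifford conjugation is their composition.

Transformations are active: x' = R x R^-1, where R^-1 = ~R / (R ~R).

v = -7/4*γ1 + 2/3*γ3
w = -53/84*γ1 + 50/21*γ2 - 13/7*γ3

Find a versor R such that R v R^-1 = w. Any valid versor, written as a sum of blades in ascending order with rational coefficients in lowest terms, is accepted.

A norm check does it: q(v) = q(w) = 377/144, hence R = v + w = -50/21*γ1 + 50/21*γ2 - 25/21*γ3 realises the map — parallel part kept, (v - w)/2 negated, v carried to w.
Answer: -50/21*γ1 + 50/21*γ2 - 25/21*γ3


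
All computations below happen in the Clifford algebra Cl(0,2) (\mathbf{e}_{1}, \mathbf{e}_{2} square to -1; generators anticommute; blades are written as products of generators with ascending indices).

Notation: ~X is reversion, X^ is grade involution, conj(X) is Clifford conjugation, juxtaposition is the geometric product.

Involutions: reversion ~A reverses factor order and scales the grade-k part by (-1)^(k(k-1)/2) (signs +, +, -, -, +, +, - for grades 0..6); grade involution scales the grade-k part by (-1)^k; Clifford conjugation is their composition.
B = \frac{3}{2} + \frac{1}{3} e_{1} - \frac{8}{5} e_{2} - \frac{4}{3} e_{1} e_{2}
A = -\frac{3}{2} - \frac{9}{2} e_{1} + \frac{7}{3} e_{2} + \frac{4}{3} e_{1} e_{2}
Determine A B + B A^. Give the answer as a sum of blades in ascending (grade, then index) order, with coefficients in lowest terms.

first term: \frac{857}{180} - \frac{1481}{180} e_{1} + \frac{31}{90} e_{2} + \frac{469}{45} e_{1} e_{2}
second term: -\frac{1027}{180} + \frac{181}{180} e_{1} - \frac{679}{90} e_{2} + \frac{469}{45} e_{1} e_{2}
Answer: -\frac{17}{18} - \frac{65}{9} e_{1} - \frac{36}{5} e_{2} + \frac{938}{45} e_{1} e_{2}


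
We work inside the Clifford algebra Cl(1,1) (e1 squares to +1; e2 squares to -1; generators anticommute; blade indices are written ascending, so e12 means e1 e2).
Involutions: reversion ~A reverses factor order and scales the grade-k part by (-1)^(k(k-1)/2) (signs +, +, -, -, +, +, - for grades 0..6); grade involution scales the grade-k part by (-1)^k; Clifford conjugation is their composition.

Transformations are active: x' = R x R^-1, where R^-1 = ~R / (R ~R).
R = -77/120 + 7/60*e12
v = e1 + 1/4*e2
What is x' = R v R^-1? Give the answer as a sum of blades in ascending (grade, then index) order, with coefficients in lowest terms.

~R = -77/120 - 7/60*e12, and R ~R = 637/1600, so R^-1 = ~R / (637/1600).
R v = -161/240*e1 - 133/480*e2
Answer: 136/117*e1 + 301/468*e2


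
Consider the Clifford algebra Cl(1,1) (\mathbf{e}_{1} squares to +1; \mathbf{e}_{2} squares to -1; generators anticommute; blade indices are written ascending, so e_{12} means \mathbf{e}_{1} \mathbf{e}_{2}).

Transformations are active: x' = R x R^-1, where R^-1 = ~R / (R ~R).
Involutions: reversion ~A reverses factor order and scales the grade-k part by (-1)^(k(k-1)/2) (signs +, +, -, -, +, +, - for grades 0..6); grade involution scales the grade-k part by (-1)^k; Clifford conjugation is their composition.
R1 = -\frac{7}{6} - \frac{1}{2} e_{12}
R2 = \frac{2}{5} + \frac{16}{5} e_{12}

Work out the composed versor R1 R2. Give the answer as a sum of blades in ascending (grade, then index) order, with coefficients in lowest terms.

Distribute over the terms of R1 (each basis-blade product reordered to ascending indices, repeated generators contracted through their squares):
(-\frac{7}{6}) R2 = -\frac{7}{15} - \frac{56}{15} e_{12}
(-\frac{1}{2} e_{12}) R2 = -\frac{8}{5} - \frac{1}{5} e_{12}
Summing the partial products and collecting blades:
Answer: -\frac{31}{15} - \frac{59}{15} e_{12}


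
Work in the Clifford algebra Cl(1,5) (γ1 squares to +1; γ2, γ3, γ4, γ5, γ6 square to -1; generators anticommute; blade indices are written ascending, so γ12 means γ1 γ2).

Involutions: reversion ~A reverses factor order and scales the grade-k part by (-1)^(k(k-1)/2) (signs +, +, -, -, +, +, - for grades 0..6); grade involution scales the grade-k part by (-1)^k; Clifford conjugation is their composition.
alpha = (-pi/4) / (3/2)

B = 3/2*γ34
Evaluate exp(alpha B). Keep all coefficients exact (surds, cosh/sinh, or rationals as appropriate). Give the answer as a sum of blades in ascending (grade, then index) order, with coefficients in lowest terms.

B^2 = (3/2)^2*(γ34)^2 = 9/4*(-1) = -9/4 (a basis 2-blade squares to minus the product of its generators' squares).
B^2 = -9/4 — the series telescopes trigonometrically here: l = 3/2, alpha*l = -pi/4, so exp(alpha B) = cos(-pi/4) + (sin(-pi/4)/(3/2))*B = sqrt(2)/2 + (-sqrt(2)/3)*B.
Answer: sqrt(2)/2 - sqrt(2)/2*γ34


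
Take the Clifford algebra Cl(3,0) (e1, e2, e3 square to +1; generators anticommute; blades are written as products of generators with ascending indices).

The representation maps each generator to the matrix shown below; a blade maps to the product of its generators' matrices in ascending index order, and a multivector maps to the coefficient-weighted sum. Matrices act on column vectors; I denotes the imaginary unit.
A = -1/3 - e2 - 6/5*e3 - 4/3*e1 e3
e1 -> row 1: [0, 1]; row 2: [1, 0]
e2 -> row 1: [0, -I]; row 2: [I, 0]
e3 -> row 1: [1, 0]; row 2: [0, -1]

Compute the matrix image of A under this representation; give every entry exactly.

Bivector images (products of the table entries): rho(e1 e3) = rho(e1)rho(e3) = row 1: [0, -1]; row 2: [1, 0].
M = (-1/3)*1 + (-1)*rho(e2) + (-6/5)*rho(e3) + (-4/3)*rho(e1 e3), summed entrywise (1 is the identity matrix):
Answer: row 1: [-23/15, 4/3 + I]; row 2: [-4/3 - I, 13/15]


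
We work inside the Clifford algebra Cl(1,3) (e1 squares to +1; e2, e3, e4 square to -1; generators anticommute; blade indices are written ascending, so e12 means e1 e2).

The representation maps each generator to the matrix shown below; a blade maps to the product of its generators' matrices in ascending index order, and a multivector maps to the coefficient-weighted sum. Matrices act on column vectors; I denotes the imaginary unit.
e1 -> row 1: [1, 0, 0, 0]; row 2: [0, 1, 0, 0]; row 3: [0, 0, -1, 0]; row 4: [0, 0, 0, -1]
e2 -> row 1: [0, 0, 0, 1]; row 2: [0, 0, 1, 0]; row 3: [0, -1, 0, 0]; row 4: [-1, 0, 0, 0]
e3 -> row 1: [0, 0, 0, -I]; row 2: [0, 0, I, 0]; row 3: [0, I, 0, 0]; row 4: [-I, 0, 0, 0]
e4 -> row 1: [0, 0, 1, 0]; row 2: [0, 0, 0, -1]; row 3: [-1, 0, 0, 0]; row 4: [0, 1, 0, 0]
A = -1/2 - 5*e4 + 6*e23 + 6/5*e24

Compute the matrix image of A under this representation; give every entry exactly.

Bivector images (products of the table entries): rho(e23) = rho(e2)rho(e3) = row 1: [-I, 0, 0, 0]; row 2: [0, I, 0, 0]; row 3: [0, 0, -I, 0]; row 4: [0, 0, 0, I]; rho(e24) = rho(e2)rho(e4) = row 1: [0, 1, 0, 0]; row 2: [-1, 0, 0, 0]; row 3: [0, 0, 0, 1]; row 4: [0, 0, -1, 0].
M = (-1/2)*1 + (-5)*rho(e4) + (6)*rho(e23) + (6/5)*rho(e24), summed entrywise (1 is the identity matrix):
Answer: row 1: [-1/2 - 6*I, 6/5, -5, 0]; row 2: [-6/5, -1/2 + 6*I, 0, 5]; row 3: [5, 0, -1/2 - 6*I, 6/5]; row 4: [0, -5, -6/5, -1/2 + 6*I]


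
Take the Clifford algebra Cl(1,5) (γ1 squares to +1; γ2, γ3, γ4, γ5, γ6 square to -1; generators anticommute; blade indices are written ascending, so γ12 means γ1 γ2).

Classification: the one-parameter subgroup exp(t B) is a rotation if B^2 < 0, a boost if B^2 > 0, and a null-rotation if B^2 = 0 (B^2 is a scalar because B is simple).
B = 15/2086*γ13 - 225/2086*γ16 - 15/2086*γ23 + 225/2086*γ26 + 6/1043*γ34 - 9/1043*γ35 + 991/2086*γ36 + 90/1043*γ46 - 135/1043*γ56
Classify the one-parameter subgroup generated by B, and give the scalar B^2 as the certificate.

B^2 term by term: the squares give (15/2086)^2*(γ13)^2 + (-225/2086)^2*(γ16)^2 + (-15/2086)^2*(γ23)^2 + (225/2086)^2*(γ26)^2 + (6/1043)^2*(γ34)^2 + (-9/1043)^2*(γ35)^2 + (991/2086)^2*(γ36)^2 + (90/1043)^2*(γ46)^2 + (-135/1043)^2*(γ56)^2 = 225/4351396*(+1) + 50625/4351396*(+1) + 225/4351396*(-1) + 50625/4351396*(-1) + 36/1087849*(-1) + 81/1087849*(-1) + 982081/4351396*(-1) + 8100/1087849*(-1) + 18225/1087849*(-1) = -1/4 (each basis 2-blade squares to minus the product of its generators' squares); cross terms between blades sharing an index anticommute and cancel; the commuting (index-disjoint) pairs give grade-4 terms 2*c*c'*(blade product), which cancel blade by blade — γ1236: -3375/2175698 + 3375/2175698 = 0; γ1346: 1350/1087849 - 1350/1087849 = 0; γ1356: -2025/1087849 + 2025/1087849 = 0; γ2346: -1350/1087849 + 1350/1087849 = 0; γ2356: 2025/1087849 - 2025/1087849 = 0; γ3456: -1620/1087849 + 1620/1087849 = 0 — confirming B is simple. So B^2 = -1/4.
Answer: rotation, certificate B^2 = -1/4. Certificate logic: -1/4 is a conjugation-invariant scalar, so its sign fixes rotation versus boost versus null-rotation outright.


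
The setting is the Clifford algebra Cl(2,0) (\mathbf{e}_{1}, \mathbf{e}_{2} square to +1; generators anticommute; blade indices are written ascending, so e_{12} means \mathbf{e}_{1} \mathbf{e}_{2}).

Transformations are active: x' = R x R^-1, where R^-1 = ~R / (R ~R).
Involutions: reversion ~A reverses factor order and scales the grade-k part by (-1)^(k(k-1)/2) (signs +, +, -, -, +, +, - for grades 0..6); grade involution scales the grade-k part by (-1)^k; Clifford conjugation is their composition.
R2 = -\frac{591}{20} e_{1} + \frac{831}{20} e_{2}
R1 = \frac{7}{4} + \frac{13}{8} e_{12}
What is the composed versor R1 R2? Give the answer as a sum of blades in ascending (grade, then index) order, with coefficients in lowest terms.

Distribute over the terms of R1 (each basis-blade product reordered to ascending indices, repeated generators contracted through their squares):
(\frac{7}{4}) R2 = -\frac{4137}{80} e_{1} + \frac{5817}{80} e_{2}
(\frac{13}{8} e_{12}) R2 = \frac{10803}{160} e_{1} + \frac{7683}{160} e_{2}
Summing the partial products and collecting blades:
Answer: \frac{2529}{160} e_{1} + \frac{19317}{160} e_{2}


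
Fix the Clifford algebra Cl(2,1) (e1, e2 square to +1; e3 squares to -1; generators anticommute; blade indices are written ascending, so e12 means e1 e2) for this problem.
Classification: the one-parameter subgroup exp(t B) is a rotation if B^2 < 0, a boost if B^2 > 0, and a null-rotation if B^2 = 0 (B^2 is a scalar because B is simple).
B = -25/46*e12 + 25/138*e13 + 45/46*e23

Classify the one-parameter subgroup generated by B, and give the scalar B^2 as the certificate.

B^2 term by term: the squares give (-25/46)^2*(e12)^2 + (25/138)^2*(e13)^2 + (45/46)^2*(e23)^2 = 625/2116*(-1) + 625/19044*(+1) + 2025/2116*(+1) = 25/36 (each basis 2-blade squares to minus the product of its generators' squares); cross terms between blades sharing an index anticommute and cancel. So B^2 = 25/36.
Answer: boost, certificate B^2 = 25/36. The class reads off the invariant scalar 25/36 directly.


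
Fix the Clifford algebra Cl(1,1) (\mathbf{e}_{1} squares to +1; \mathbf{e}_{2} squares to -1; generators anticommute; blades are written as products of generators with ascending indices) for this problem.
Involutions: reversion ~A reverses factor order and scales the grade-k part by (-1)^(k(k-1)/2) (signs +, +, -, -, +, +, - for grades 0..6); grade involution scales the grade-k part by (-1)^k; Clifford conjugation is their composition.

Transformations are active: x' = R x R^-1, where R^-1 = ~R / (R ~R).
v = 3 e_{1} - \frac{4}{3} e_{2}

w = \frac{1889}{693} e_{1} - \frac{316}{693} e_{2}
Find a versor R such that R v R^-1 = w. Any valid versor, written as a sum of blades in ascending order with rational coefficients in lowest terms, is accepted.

The midline construction: v and w both square to \frac{65}{9}, so reflecting in their sum \frac{3968}{693} e_{1} - \frac{1240}{693} e_{2} exchanges them.
Answer: \frac{3968}{693} e_{1} - \frac{1240}{693} e_{2}


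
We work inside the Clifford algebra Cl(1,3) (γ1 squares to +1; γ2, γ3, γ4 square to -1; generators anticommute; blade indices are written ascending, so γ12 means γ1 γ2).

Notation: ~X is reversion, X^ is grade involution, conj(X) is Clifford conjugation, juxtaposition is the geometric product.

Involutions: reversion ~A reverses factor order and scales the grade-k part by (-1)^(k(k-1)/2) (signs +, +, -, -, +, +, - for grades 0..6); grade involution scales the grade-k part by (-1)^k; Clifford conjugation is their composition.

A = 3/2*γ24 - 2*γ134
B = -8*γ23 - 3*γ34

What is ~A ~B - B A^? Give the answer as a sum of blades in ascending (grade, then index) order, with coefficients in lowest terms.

first term: -6*γ1 - 9/2*γ23 + 12*γ34 + 16*γ124
second term: 6*γ1 + 9/2*γ23 - 12*γ34 + 16*γ124
Answer: -12*γ1 - 9*γ23 + 24*γ34


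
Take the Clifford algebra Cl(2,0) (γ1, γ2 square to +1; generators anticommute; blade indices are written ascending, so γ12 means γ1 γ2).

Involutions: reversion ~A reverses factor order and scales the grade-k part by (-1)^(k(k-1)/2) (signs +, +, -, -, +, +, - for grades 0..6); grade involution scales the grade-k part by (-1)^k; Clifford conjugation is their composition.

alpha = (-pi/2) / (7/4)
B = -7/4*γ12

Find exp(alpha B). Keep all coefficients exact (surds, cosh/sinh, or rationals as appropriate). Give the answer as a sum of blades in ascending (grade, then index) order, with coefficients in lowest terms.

B^2 = (-7/4)^2*(γ12)^2 = 49/16*(-1) = -49/16 (a basis 2-blade squares to minus the product of its generators' squares).
B^2 = -49/16 — the negative square puts this in the circular regime; l = 7/4, alpha*l = -pi/2, so exp(alpha B) = cos(-pi/2) + (sin(-pi/2)/(7/4))*B = 0 + (-4/7)*B.
Answer: γ12


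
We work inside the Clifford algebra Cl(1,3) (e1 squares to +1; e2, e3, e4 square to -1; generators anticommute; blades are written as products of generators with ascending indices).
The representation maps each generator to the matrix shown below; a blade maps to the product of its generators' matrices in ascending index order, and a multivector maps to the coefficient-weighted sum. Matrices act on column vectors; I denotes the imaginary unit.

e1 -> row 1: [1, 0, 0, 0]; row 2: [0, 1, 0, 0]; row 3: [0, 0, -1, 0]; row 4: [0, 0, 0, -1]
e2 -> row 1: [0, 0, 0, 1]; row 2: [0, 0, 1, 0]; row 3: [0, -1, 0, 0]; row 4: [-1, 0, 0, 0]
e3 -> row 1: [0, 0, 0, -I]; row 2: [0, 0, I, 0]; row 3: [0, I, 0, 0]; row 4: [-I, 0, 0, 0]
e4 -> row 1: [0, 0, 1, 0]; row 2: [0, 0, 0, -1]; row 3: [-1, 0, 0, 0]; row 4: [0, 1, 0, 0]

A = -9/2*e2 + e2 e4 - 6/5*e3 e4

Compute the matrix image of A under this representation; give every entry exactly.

Bivector images (products of the table entries): rho(e2 e4) = rho(e2)rho(e4) = row 1: [0, 1, 0, 0]; row 2: [-1, 0, 0, 0]; row 3: [0, 0, 0, 1]; row 4: [0, 0, -1, 0]; rho(e3 e4) = rho(e3)rho(e4) = row 1: [0, -I, 0, 0]; row 2: [-I, 0, 0, 0]; row 3: [0, 0, 0, -I]; row 4: [0, 0, -I, 0].
M = (-9/2)*rho(e2) + (1)*rho(e2 e4) + (-6/5)*rho(e3 e4), summed entrywise:
Answer: row 1: [0, 1 + 6*I/5, 0, -9/2]; row 2: [-1 + 6*I/5, 0, -9/2, 0]; row 3: [0, 9/2, 0, 1 + 6*I/5]; row 4: [9/2, 0, -1 + 6*I/5, 0]


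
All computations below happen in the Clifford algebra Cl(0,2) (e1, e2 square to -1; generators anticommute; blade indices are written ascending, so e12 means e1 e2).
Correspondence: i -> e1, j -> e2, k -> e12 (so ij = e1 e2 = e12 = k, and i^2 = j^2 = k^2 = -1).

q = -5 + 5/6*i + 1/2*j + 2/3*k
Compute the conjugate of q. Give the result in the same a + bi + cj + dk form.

In blades: q = -5 + 5/6*e1 + 1/2*e2 + 2/3*e12.
Conjugation here is Clifford conjugation: the scalar is fixed and the grade-1 and grade-2 blades all flip sign, giving -5 - 5/6*e1 - 1/2*e2 - 2/3*e12; translating back:
Answer: -5 - 5/6*i - 1/2*j - 2/3*k


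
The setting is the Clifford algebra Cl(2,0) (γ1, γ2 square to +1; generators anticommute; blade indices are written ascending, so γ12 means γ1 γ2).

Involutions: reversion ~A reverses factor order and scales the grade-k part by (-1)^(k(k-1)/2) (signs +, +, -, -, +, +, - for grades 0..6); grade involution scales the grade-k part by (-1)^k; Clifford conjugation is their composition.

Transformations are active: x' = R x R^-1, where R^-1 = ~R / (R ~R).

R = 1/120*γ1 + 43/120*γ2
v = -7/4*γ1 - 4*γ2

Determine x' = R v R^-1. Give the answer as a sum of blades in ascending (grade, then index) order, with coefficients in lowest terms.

~R = 1/120*γ1 + 43/120*γ2, and R ~R = 37/288, so R^-1 = ~R / (37/288).
R v = -139/96 + 19/32*γ12
Answer: 289/185*γ1 - 3017/740*γ2


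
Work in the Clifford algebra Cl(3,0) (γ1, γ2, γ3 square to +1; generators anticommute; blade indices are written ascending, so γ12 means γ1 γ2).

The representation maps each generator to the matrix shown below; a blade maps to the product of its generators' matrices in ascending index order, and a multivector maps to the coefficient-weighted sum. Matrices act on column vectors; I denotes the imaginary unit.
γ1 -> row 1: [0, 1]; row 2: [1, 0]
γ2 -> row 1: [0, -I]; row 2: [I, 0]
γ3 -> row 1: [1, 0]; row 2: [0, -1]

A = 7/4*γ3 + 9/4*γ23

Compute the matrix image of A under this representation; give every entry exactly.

Bivector images (products of the table entries): rho(γ23) = rho(γ2)rho(γ3) = row 1: [0, I]; row 2: [I, 0].
M = (7/4)*rho(γ3) + (9/4)*rho(γ23), summed entrywise:
Answer: row 1: [7/4, 9*I/4]; row 2: [9*I/4, -7/4]


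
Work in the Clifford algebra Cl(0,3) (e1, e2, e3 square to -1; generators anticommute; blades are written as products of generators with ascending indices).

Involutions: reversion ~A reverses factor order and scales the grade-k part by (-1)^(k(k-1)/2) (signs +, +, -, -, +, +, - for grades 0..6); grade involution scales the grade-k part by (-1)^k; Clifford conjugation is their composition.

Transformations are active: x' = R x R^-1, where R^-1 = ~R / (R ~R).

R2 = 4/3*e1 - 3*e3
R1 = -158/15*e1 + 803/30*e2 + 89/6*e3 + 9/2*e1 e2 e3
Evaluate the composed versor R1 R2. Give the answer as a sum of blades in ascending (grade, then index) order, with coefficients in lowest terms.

Distribute over the terms of R2 (each basis-blade product reordered to ascending indices, repeated generators contracted through their squares):
R1 (4/3*e1) = 632/45 - 1606/45*e1 e2 - 178/9*e1 e3 - 6*e2 e3
R1 (-3*e3) = 89/2 + 27/2*e1 e2 + 158/5*e1 e3 - 803/10*e2 e3
Summing the partial products and collecting blades:
Answer: 5269/90 - 1997/90*e1 e2 + 532/45*e1 e3 - 863/10*e2 e3


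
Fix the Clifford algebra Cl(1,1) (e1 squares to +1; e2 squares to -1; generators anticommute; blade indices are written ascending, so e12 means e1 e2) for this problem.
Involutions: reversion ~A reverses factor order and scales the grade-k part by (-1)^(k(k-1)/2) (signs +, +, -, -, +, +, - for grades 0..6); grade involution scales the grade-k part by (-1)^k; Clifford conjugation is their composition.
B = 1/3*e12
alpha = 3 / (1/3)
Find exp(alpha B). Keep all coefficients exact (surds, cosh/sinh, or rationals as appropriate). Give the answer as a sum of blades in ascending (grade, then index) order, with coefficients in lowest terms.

B^2 = (1/3)^2*(e12)^2 = 1/9*(+1) = 1/9 (a basis 2-blade squares to minus the product of its generators' squares).
B^2 = 1/9 — since the square is positive, the closed form is hyperbolic: l = 1/3, alpha*l = 3, so exp(alpha B) = cosh(3) + (sinh(3)/(1/3))*B = cosh(3) + (3*sinh(3))*B.
Answer: cosh(3) + sinh(3)*e12


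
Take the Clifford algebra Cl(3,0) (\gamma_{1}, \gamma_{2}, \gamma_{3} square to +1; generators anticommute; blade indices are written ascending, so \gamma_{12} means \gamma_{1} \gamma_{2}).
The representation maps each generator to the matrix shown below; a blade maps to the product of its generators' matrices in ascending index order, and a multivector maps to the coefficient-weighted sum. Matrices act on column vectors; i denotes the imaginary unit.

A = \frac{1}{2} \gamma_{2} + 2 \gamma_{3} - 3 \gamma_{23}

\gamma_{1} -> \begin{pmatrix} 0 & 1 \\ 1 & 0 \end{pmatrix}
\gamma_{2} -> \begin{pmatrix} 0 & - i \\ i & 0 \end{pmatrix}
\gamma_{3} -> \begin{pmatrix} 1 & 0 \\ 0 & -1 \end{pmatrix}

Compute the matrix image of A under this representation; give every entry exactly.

Bivector images (products of the table entries): rho(\gamma_{23}) = rho(\gamma_{2})rho(\gamma_{3}) = \begin{pmatrix} 0 & i \\ i & 0 \end{pmatrix}.
M = (\frac{1}{2})*rho(\gamma_{2}) + (2)*rho(\gamma_{3}) + (-3)*rho(\gamma_{23}), summed entrywise:
Answer: \begin{pmatrix} 2 & - \frac{7 i}{2} \\ - \frac{5 i}{2} & -2 \end{pmatrix}


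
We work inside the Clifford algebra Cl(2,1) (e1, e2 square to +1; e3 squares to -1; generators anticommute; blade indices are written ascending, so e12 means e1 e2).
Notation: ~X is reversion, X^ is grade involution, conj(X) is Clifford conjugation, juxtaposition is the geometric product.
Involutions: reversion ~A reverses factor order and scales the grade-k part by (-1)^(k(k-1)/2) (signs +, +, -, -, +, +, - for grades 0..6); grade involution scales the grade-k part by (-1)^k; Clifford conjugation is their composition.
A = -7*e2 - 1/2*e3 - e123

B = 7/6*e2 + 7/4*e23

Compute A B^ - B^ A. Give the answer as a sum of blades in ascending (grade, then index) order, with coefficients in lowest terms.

first term: 49/6 - 7/4*e1 - 7/8*e2 - 49/4*e3 - 7/6*e13 - 7/12*e23
second term: 49/6 - 7/4*e1 + 7/8*e2 + 49/4*e3 - 7/6*e13 + 7/12*e23
Answer: -7/4*e2 - 49/2*e3 - 7/6*e23


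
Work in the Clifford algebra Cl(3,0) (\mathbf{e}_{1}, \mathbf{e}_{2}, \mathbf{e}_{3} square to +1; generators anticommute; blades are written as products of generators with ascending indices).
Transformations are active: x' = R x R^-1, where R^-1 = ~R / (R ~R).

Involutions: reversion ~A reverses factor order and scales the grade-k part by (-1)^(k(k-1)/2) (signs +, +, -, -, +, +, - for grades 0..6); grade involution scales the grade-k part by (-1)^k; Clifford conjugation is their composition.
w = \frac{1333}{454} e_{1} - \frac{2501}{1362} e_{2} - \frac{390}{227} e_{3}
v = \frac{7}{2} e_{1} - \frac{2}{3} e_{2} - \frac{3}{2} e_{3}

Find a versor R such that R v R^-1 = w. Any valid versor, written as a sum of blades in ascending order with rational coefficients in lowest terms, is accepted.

Key observation: q(v) = q(w) = \frac{269}{18} (sandwiches preserve the norm), so R = v + w = \frac{1461}{227} e_{1} - \frac{3409}{1362} e_{2} - \frac{1461}{454} e_{3} works whenever it is invertible — the component of v along it is kept and (v - w)/2 reverses, sending v to w.
Answer: \frac{1461}{227} e_{1} - \frac{3409}{1362} e_{2} - \frac{1461}{454} e_{3}
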